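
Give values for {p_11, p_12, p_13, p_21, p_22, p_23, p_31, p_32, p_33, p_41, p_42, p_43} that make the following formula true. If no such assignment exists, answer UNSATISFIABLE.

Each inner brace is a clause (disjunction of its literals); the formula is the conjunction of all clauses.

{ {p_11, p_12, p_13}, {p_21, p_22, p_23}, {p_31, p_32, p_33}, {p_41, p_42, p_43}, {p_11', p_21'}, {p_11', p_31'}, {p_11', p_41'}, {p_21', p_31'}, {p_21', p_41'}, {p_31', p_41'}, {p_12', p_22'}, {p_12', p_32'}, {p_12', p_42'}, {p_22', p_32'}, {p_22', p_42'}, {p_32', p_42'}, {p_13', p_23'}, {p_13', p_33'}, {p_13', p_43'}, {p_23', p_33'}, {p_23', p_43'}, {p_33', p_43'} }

UNSATISFIABLE

Suppose p_11 = 0.
Suppose p_12 = 1.
Unit clause (p_22') forces p_22 = 0.
Unit clause (p_32') forces p_32 = 0.
Unit clause (p_42') forces p_42 = 0.
Suppose p_21 = 1.
Unit clause (p_31') forces p_31 = 0.
Unit clause (p_33) forces p_33 = 1.
Unit clause (p_41') forces p_41 = 0.
Unit clause (p_43) forces p_43 = 1.
Now (p_43') is unsatisfied and unit — conflict.
Undo p_21 and try p_21 = 0.
Unit clause (p_23) forces p_23 = 1.
Unit clause (p_13') forces p_13 = 0.
Unit clause (p_33') forces p_33 = 0.
Unit clause (p_31) forces p_31 = 1.
Unit clause (p_41') forces p_41 = 0.
Unit clause (p_43) forces p_43 = 1.
Now (p_43') is unsatisfied and unit — conflict.
Neither p_21 = 1 nor p_21 = 0 works.
Undo p_12 and try p_12 = 0.
Unit clause (p_13) forces p_13 = 1.
Unit clause (p_23') forces p_23 = 0.
Unit clause (p_33') forces p_33 = 0.
Unit clause (p_43') forces p_43 = 0.
Suppose p_21 = 1.
Unit clause (p_31') forces p_31 = 0.
Unit clause (p_32) forces p_32 = 1.
Unit clause (p_41') forces p_41 = 0.
Unit clause (p_42) forces p_42 = 1.
Now (p_42') is unsatisfied and unit — conflict.
Undo p_21 and try p_21 = 0.
Unit clause (p_22) forces p_22 = 1.
Unit clause (p_32') forces p_32 = 0.
Unit clause (p_31) forces p_31 = 1.
Unit clause (p_41') forces p_41 = 0.
Unit clause (p_42) forces p_42 = 1.
Now (p_42') is unsatisfied and unit — conflict.
Neither p_21 = 1 nor p_21 = 0 works.
Neither p_12 = 1 nor p_12 = 0 works.
Undo p_11 and try p_11 = 1.
Unit clause (p_21') forces p_21 = 0.
Unit clause (p_31') forces p_31 = 0.
Unit clause (p_41') forces p_41 = 0.
Suppose p_22 = 1.
Unit clause (p_12') forces p_12 = 0.
Unit clause (p_32') forces p_32 = 0.
Unit clause (p_33) forces p_33 = 1.
Unit clause (p_42') forces p_42 = 0.
Unit clause (p_43) forces p_43 = 1.
Now (p_43') is unsatisfied and unit — conflict.
Undo p_22 and try p_22 = 0.
Unit clause (p_23) forces p_23 = 1.
Unit clause (p_13') forces p_13 = 0.
Unit clause (p_33') forces p_33 = 0.
Unit clause (p_32) forces p_32 = 1.
Unit clause (p_12') forces p_12 = 0.
Unit clause (p_42') forces p_42 = 0.
Unit clause (p_43) forces p_43 = 1.
Now (p_43') is unsatisfied and unit — conflict.
Neither p_22 = 1 nor p_22 = 0 works.
Neither p_11 = 1 nor p_11 = 0 works.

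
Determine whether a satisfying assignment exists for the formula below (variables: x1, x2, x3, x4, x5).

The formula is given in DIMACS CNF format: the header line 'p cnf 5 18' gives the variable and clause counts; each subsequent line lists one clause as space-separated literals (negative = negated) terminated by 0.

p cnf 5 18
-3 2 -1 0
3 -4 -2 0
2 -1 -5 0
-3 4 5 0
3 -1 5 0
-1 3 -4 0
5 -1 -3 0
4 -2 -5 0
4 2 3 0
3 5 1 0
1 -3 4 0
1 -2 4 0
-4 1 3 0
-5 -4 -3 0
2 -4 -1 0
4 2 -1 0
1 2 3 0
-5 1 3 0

Suppose x3 = True.
Suppose x2 = False.
From the singleton clause (¬x1), x1 = False.
From the singleton clause (x4), x4 = True.
From the singleton clause (¬x5), x5 = False.
All clauses are satisfied.
A satisfying assignment: x1=False,  x2=False,  x3=True,  x4=True,  x5=False.

Satisfiable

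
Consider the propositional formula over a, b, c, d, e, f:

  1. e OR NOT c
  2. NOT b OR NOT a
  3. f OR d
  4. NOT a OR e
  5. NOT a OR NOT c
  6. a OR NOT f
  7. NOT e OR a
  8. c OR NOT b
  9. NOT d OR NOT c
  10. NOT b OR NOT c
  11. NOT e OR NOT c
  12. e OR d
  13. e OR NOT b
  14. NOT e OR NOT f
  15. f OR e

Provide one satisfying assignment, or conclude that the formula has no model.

Suppose e = true.
From the singleton clause (a), a = true.
From the singleton clause (NOT b), b = false.
From the singleton clause (NOT c), c = false.
From the singleton clause (NOT f), f = false.
From the singleton clause (d), d = true.
All clauses are satisfied.

a: true,  b: false,  c: false,  d: true,  e: true,  f: false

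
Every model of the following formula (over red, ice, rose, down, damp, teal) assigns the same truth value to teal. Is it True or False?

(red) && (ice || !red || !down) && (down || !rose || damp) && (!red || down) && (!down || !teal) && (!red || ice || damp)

False

Suppose teal = true.
Unit clause (red) forces red = true.
Unit clause (down) forces down = true.
That conflicts with the unit clause (!down).
So every satisfying assignment has teal = False.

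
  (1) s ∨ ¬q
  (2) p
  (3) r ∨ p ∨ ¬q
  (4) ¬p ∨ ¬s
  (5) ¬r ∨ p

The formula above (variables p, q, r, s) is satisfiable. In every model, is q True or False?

False

Suppose q = True.
From the singleton clause (s), s = True.
From the singleton clause (p), p = True.
That conflicts with the unit clause (¬p).
So every satisfying assignment has q = False.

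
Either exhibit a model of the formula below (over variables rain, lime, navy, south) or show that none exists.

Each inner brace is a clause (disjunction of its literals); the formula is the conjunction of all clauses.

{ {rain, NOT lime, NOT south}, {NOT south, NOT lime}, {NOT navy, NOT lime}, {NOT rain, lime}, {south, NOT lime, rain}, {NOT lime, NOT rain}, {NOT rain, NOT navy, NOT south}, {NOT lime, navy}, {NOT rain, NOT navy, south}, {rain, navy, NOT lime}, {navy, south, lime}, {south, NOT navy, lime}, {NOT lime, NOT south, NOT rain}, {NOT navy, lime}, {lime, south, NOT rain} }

rain: false,  lime: false,  navy: false,  south: true

Case south = true:
(NOT lime) alone gives lime = false.
(NOT rain) alone gives rain = false.
(NOT navy) alone gives navy = false.
This assignment satisfies each clause.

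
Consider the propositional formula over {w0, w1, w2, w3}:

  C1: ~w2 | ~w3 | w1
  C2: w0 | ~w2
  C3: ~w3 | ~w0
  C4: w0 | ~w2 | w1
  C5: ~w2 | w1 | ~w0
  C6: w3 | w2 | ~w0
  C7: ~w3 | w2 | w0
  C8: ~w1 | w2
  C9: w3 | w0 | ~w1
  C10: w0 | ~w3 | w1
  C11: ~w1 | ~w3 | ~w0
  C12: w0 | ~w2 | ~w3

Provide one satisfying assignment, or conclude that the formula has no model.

Case w0 = 1:
Unit clause (~w3) forces w3 = 0.
Unit clause (w2) forces w2 = 1.
Unit clause (w1) forces w1 = 1.
Every clause now holds.

w0 ↦ 1, w1 ↦ 1, w2 ↦ 1, w3 ↦ 0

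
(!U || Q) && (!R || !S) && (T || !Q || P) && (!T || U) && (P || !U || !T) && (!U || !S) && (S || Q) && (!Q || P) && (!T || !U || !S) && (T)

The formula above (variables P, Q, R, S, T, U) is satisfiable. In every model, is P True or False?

Suppose P = false.
(!Q) alone gives Q = false.
(!U) alone gives U = false.
(!T) alone gives T = false.
But (T) is also a unit clause — contradiction.
So every satisfying assignment has P = True.

True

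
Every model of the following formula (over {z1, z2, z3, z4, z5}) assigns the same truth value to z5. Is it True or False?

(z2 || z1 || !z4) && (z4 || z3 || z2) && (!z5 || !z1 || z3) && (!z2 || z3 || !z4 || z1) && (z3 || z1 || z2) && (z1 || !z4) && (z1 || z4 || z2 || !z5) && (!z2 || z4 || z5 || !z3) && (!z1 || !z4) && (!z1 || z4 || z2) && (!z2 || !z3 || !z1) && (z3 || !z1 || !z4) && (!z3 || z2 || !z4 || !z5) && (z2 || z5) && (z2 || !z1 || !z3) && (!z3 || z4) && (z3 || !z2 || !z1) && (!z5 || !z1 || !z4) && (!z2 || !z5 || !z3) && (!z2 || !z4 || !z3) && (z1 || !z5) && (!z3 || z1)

False

Suppose z5 = true.
Unit clause (z1) forces z1 = true.
Unit clause (z3) forces z3 = true.
Unit clause (!z4) forces z4 = false.
That conflicts with the unit clause (z4).
So every satisfying assignment has z5 = False.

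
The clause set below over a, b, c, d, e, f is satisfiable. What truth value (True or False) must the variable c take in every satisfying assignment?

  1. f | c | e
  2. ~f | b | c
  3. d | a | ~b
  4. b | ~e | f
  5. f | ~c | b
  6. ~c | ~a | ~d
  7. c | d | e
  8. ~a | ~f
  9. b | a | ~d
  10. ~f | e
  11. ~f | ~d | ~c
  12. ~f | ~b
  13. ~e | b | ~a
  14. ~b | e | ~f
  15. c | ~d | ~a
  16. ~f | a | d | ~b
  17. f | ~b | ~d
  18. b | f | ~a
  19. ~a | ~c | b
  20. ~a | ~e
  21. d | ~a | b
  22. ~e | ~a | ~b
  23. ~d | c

Suppose c = 0.
The clause (~d) is unit, so d = 0.
The clause (e) is unit, so e = 1.
The clause (~a) is unit, so a = 0.
The clause (~b) is unit, so b = 0.
The clause (~f) is unit, so f = 0.
Now (f) is unsatisfied and unit — conflict.
So every satisfying assignment has c = True.

True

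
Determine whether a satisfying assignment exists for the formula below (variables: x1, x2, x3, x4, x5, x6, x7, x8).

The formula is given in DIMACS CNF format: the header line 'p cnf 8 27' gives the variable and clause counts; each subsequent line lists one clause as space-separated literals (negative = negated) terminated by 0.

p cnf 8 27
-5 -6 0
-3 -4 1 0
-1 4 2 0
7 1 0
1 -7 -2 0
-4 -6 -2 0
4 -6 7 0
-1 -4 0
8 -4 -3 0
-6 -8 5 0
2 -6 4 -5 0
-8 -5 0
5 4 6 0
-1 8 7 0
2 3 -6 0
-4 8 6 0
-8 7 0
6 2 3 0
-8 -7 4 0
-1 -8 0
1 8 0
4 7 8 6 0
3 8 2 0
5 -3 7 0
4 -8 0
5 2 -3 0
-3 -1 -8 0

Satisfiable

Suppose x5 = False.
Suppose x7 = True.
Suppose x1 = True.
Unit clause (¬x4) forces x4 = False.
Unit clause (x2) forces x2 = True.
Unit clause (x6) forces x6 = True.
Unit clause (¬x8) forces x8 = False.
All clauses hold; x3 can take either value.
A satisfying assignment: x1 ↦ True; x2 ↦ True; x3 ↦ False; x4 ↦ False; x5 ↦ False; x6 ↦ True; x7 ↦ True; x8 ↦ False.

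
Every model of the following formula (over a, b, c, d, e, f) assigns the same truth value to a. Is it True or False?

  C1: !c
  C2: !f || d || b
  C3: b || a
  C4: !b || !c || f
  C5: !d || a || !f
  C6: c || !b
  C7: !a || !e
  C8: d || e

Suppose a = false.
Unit clause (!c) forces c = false.
Unit clause (b) forces b = true.
Now (!b) is unsatisfied and unit — conflict.
So every satisfying assignment has a = True.

True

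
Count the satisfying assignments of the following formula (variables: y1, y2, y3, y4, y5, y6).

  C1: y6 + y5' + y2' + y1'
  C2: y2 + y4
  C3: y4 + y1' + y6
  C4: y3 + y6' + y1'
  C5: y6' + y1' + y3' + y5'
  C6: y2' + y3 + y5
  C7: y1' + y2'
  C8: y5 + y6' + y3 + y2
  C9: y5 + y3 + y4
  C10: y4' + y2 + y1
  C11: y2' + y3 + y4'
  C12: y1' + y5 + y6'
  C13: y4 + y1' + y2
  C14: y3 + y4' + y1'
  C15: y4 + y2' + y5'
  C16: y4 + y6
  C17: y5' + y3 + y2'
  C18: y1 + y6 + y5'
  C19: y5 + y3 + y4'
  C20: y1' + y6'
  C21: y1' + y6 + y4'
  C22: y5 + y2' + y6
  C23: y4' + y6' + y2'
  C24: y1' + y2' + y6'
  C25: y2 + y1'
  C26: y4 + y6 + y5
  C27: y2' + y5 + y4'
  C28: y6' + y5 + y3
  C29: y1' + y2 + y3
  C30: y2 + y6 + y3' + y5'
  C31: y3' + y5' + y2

1

There are 2^6 = 64 truth assignments over (y1, y2, y3, y4, y5, y6).
Split on y5. With y5 = 1, the clauses containing y5 are satisfied and y5' drops from the rest; 0 of the 2^5 = 32 assignments to the other variables satisfy what remains.
With y5 = 0, by the same count on the reduced clause set, 1 assignment works.
Total: 0 + 1 = 1.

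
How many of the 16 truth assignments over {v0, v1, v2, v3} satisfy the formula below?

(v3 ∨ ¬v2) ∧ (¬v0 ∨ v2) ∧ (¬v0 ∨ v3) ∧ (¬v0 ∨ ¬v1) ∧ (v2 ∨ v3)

There are 2^4 = 16 truth assignments over (v0, v1, v2, v3).
Split on v0. With v0 = True, the clauses containing v0 are satisfied and ¬v0 drops from the rest; 1 of the 2^3 = 8 assignments to the other variables satisfy what remains.
With v0 = False, by the same count on the reduced clause set, 4 assignments work.
Total: 1 + 4 = 5.

5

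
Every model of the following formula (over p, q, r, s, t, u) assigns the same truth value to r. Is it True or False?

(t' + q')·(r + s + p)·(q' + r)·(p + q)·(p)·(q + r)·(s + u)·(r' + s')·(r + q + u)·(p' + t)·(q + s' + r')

Suppose r = 0.
The clause (q') is unit, so q = 0.
That conflicts with the unit clause (q).
So every satisfying assignment has r = True.

True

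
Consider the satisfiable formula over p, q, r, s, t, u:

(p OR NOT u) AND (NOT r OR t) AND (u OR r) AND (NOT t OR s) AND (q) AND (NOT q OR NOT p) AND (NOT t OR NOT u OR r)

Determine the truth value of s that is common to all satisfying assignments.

True

Suppose s = false.
Unit clause (NOT t) forces t = false.
Unit clause (NOT r) forces r = false.
Unit clause (u) forces u = true.
Unit clause (p) forces p = true.
Unit clause (q) forces q = true.
Now (NOT q) is unsatisfied and unit — conflict.
So every satisfying assignment has s = True.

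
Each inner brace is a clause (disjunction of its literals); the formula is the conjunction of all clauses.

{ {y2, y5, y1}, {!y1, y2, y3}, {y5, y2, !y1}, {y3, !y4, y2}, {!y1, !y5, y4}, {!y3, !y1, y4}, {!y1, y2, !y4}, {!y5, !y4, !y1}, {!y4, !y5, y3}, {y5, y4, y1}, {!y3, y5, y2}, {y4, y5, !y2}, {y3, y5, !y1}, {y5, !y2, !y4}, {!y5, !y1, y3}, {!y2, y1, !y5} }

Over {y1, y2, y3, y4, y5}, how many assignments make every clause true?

There are 2^5 = 32 truth assignments over (y1, y2, y3, y4, y5).
Split on y3. With y3 = true, the clauses containing y3 are satisfied and !y3 drops from the rest; 2 of the 2^4 = 16 assignments to the other variables satisfy what remains.
With y3 = false, by the same count on the reduced clause set, 1 assignment works.
Total: 2 + 1 = 3.

3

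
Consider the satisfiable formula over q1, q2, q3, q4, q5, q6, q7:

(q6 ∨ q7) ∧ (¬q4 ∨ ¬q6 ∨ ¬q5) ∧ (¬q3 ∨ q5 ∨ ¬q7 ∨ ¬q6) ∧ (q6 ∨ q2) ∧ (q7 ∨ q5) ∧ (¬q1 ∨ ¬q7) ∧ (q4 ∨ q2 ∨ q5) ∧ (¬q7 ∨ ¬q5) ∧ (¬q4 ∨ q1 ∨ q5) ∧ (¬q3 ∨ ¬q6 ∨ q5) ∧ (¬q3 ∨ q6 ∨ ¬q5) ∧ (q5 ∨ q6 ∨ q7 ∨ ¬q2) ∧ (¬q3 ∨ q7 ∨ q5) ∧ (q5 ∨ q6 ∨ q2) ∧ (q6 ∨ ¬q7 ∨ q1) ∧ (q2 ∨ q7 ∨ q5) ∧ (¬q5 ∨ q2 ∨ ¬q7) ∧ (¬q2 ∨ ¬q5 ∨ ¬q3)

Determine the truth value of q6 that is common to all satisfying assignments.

Suppose q6 = False.
The clause (q7) is unit, so q7 = True.
The clause (q2) is unit, so q2 = True.
The clause (¬q1) is unit, so q1 = False.
But (q1) is also a unit clause — contradiction.
So every satisfying assignment has q6 = True.

True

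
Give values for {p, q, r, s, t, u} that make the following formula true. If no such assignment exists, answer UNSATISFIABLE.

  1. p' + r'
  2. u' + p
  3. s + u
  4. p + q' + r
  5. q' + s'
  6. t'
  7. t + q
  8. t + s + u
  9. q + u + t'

Unit clause (t') forces t = 0.
Unit clause (q) forces q = 1.
Unit clause (s') forces s = 0.
Unit clause (u) forces u = 1.
Unit clause (p) forces p = 1.
Unit clause (r') forces r = 0.
All clauses are satisfied.

p ↦ 1; q ↦ 1; r ↦ 0; s ↦ 0; t ↦ 0; u ↦ 1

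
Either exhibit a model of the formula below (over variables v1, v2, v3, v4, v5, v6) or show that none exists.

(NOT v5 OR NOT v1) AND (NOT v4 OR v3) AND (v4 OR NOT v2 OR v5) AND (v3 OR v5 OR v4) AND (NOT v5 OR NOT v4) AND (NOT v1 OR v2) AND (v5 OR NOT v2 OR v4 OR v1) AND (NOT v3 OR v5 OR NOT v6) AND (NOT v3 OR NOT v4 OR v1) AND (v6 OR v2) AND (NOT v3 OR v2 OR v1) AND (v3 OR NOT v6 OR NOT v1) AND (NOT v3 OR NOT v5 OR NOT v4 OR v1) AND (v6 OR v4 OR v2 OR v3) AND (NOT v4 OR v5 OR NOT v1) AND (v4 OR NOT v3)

v1: false,  v2: true,  v3: false,  v4: false,  v5: true,  v6: true

Case v5 = true:
(NOT v1) alone gives v1 = false.
(NOT v4) alone gives v4 = false.
(NOT v3) alone gives v3 = false.
Case v6 = true:
No clause remains; v2 is free.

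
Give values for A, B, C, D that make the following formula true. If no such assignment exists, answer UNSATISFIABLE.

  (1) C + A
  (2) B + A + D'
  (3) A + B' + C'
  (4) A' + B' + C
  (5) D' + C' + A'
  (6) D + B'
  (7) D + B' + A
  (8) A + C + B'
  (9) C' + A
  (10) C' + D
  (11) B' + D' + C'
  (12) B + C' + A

Branch on C: set C = 0.
From the singleton clause (A), A = 1.
From the singleton clause (B'), B = 0.
Every clause is now satisfied; D is unconstrained.

A: 1,  B: 0,  C: 0,  D: 1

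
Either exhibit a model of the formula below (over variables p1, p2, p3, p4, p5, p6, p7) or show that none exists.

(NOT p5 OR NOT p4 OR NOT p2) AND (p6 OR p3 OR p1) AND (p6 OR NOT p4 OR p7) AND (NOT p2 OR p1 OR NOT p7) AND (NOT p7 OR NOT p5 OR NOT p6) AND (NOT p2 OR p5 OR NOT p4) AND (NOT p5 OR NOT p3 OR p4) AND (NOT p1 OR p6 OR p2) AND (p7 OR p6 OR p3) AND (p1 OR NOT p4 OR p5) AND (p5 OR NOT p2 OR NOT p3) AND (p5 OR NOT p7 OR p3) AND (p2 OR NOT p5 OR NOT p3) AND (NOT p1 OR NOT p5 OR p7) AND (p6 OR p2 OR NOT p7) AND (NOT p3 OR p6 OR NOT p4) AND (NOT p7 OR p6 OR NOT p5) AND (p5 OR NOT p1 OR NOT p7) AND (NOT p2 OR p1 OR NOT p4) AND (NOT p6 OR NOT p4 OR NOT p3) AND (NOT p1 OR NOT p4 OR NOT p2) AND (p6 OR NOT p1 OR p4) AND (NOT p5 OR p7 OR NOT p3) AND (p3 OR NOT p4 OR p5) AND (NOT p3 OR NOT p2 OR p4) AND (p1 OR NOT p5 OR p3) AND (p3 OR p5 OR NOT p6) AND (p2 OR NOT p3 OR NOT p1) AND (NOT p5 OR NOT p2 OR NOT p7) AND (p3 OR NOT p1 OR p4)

p1: false; p2: false; p3: true; p4: false; p5: false; p6: true; p7: false

Branch on p5: set p5 = false.
Branch on p2: set p2 = false.
Branch on p1: set p1 = false.
Unit clause (NOT p4) forces p4 = false.
Branch on p6: set p6 = true.
Unit clause (p3) forces p3 = true.
Every clause is now satisfied; p7 is unconstrained.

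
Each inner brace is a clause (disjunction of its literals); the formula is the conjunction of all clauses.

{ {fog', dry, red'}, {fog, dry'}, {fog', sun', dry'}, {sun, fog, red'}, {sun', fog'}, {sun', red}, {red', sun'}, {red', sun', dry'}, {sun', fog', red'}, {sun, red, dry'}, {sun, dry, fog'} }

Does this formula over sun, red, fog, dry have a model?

Satisfiable

Branch on fog: set fog = 1.
Unit clause (sun') forces sun = 0.
Unit clause (dry) forces dry = 1.
Unit clause (red) forces red = 1.
Every clause now holds.
A satisfying assignment: sun: 0,  red: 1,  fog: 1,  dry: 1.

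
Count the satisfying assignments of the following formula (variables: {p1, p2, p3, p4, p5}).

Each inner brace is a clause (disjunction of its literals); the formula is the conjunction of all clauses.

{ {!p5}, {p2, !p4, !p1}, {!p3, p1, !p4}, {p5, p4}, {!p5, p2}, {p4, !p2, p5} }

4

There are 2^5 = 32 truth assignments over (p1, p2, p3, p4, p5).
Split on p5. With p5 = true, the clauses containing p5 are satisfied and !p5 drops from the rest; 0 of the 2^4 = 16 assignments to the other variables satisfy what remains.
With p5 = false, by the same count on the reduced clause set, 4 assignments work.
(One model: p1=F, p2=F, p3=F, p4=T, p5=F.)
Total: 0 + 4 = 4.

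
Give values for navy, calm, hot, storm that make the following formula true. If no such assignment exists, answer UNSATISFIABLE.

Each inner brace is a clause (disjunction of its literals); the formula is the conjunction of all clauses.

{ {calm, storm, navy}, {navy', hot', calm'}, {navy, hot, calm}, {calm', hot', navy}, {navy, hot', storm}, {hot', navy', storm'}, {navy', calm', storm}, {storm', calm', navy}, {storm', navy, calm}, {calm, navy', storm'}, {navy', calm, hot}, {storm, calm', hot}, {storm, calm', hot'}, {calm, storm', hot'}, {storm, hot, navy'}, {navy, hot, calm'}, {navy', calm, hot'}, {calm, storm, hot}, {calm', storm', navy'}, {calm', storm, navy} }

UNSATISFIABLE

Try calm = 1.
Try navy = 0.
Unit clause (hot') forces hot = 0.
Now (hot) is unsatisfied and unit — conflict.
So navy must be the other value — set navy = 1.
Unit clause (hot') forces hot = 0.
Unit clause (storm) forces storm = 1.
Now (storm') is unsatisfied and unit — conflict.
Both values of navy lead to a conflict.
So calm must be the other value — set calm = 0.
Try storm = 1.
Unit clause (navy) forces navy = 1.
Now (navy') is unsatisfied and unit — conflict.
So storm must be the other value — set storm = 0.
Unit clause (navy) forces navy = 1.
Unit clause (hot) forces hot = 1.
Now (hot') is unsatisfied and unit — conflict.
Both values of storm lead to a conflict.
Both values of calm lead to a conflict.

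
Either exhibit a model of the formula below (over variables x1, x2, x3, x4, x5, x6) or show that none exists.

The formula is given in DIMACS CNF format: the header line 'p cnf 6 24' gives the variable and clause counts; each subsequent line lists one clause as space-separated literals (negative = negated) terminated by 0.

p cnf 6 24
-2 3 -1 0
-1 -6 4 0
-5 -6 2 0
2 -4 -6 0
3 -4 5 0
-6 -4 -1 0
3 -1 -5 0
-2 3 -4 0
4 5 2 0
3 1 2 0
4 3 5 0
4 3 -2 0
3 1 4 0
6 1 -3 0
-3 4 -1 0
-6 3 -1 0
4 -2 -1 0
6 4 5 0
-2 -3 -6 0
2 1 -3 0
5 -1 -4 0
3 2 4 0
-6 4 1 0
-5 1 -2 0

Try x2 = False.
Try x5 = True.
Unit clause (¬x6) forces x6 = False.
Try x3 = True.
Unit clause (x1) forces x1 = True.
Unit clause (x4) forces x4 = True.
This assignment satisfies each clause.

x1=True,  x2=False,  x3=True,  x4=True,  x5=True,  x6=False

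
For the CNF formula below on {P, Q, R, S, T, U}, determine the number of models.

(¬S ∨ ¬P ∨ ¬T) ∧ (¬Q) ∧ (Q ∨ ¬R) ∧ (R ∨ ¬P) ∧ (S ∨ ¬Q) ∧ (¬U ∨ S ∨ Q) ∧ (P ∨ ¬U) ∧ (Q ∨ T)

There are 2^6 = 64 truth assignments over (P, Q, R, S, T, U).
Split on Q. With Q = True, the clauses containing Q are satisfied and ¬Q drops from the rest; 0 of the 2^5 = 32 assignments to the other variables satisfy what remains.
With Q = False, by the same count on the reduced clause set, 2 assignments work.
(One model: P=F, Q=F, R=F, S=F, T=T, U=F.)
Total: 0 + 2 = 2.

2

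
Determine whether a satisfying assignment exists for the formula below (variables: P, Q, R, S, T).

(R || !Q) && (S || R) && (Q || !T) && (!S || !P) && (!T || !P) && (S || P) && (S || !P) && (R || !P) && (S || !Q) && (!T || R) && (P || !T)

Yes

Branch on R: set R = true.
Branch on Q: set Q = false.
The clause (!T) is unit, so T = false.
Branch on S: set S = true.
The clause (!P) is unit, so P = false.
This assignment satisfies each clause.
A satisfying assignment: P=false,  Q=false,  R=true,  S=true,  T=false.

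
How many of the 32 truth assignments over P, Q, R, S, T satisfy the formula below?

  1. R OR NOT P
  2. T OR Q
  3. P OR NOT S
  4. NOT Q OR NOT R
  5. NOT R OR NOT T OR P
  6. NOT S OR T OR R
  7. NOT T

1

There are 2^5 = 32 truth assignments over (P, Q, R, S, T).
Split on P. With P = true, the clauses containing P are satisfied and NOT P drops from the rest; 0 of the 2^4 = 16 assignments to the other variables satisfy what remains.
With P = false, by the same count on the reduced clause set, 1 assignment works.
Total: 0 + 1 = 1.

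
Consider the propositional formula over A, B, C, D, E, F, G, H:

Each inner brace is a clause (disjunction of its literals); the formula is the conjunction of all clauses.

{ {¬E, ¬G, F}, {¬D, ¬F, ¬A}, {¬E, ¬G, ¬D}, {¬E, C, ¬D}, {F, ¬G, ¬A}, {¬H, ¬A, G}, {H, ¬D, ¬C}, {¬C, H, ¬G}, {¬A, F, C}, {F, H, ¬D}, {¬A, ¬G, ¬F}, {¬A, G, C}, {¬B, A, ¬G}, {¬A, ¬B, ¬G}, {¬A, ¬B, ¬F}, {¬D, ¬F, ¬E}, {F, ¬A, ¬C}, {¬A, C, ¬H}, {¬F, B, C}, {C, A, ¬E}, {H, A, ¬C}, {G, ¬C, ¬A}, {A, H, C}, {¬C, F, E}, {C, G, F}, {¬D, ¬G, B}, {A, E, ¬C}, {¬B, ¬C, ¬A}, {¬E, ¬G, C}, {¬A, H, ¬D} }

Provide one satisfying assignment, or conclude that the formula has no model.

A: False, B: True, C: False, D: True, E: False, F: True, G: False, H: True

Branch on E: set E = False.
Branch on C: set C = False.
Branch on A: set A = False.
From the singleton clause (H), H = True.
Branch on B: set B = True.
From the singleton clause (¬G), G = False.
From the singleton clause (F), F = True.
All clauses hold; D can take either value.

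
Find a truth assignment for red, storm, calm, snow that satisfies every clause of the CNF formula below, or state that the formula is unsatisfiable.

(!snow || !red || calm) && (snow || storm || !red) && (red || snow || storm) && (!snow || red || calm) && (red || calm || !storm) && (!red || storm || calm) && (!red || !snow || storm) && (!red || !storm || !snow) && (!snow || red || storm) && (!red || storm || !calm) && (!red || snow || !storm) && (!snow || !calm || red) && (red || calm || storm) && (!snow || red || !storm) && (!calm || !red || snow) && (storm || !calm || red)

Case snow = false:
Case storm = true:
From the singleton clause (!red), red = false.
From the singleton clause (calm), calm = true.
Every clause now holds.

red=false,  storm=true,  calm=true,  snow=false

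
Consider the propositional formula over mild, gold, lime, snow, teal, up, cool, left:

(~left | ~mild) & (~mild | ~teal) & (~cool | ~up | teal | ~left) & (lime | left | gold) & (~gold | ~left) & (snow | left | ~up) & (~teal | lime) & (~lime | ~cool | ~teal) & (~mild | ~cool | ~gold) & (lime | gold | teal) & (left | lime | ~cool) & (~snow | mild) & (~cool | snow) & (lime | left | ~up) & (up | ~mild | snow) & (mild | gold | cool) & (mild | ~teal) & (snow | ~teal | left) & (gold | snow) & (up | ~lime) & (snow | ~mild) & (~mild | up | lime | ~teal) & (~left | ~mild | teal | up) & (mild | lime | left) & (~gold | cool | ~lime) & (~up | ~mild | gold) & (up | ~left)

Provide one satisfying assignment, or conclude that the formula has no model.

mild=1, gold=1, lime=0, snow=1, teal=0, up=0, cool=0, left=0

Branch on left: set left = 0.
Branch on mild: set mild = 1.
The clause (~teal) is unit, so teal = 0.
The clause (snow) is unit, so snow = 1.
Branch on lime: set lime = 0.
The clause (gold) is unit, so gold = 1.
The clause (~cool) is unit, so cool = 0.
The clause (~up) is unit, so up = 0.
All clauses are satisfied.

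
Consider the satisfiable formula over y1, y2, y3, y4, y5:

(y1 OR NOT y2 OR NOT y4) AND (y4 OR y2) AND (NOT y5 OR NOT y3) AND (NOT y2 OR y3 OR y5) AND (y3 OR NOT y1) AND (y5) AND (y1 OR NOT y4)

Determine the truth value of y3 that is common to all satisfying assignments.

Suppose y3 = true.
The clause (NOT y5) is unit, so y5 = false.
But (y5) is also a unit clause — contradiction.
So every satisfying assignment has y3 = False.

False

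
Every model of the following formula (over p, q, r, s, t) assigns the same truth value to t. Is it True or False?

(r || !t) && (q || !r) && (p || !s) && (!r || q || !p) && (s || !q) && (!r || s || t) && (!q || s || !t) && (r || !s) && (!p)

Suppose t = true.
Unit clause (r) forces r = true.
Unit clause (q) forces q = true.
Unit clause (s) forces s = true.
Unit clause (p) forces p = true.
Now (!p) is unsatisfied and unit — conflict.
So every satisfying assignment has t = False.

False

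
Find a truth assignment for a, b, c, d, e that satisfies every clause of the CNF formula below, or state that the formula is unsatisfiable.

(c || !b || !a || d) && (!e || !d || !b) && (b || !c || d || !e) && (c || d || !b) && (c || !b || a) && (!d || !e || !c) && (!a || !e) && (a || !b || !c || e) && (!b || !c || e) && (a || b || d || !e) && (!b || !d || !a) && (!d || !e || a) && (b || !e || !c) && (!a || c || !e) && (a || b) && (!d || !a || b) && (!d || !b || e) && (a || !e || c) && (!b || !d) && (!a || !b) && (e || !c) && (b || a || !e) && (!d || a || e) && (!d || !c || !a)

Branch on a: set a = true.
From the singleton clause (!e), e = false.
From the singleton clause (!b), b = false.
From the singleton clause (!d), d = false.
From the singleton clause (!c), c = false.
Every clause now holds.

a ↦ true; b ↦ false; c ↦ false; d ↦ false; e ↦ false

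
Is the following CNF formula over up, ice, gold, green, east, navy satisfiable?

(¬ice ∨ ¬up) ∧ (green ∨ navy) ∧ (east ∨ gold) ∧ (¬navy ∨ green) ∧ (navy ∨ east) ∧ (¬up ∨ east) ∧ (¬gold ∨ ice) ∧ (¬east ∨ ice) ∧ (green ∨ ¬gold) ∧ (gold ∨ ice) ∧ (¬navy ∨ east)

Yes

Branch on ice: set ice = True.
The clause (¬up) is unit, so up = False.
Branch on green: set green = True.
Branch on east: set east = True.
All clauses hold; gold, navy can take either value.
A satisfying assignment: up: False; ice: True; gold: False; green: True; east: True; navy: False.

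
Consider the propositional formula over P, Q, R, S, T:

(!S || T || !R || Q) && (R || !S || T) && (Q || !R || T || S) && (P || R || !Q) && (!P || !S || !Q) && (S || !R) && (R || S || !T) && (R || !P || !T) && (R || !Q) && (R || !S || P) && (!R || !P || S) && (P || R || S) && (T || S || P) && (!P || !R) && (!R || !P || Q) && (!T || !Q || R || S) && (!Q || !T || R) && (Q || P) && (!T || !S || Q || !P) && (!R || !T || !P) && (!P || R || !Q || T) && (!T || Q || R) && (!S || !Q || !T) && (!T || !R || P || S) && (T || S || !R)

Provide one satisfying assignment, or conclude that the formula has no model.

P=true,  Q=false,  R=false,  S=false,  T=false

Try S = false.
Unit clause (!R) forces R = false.
Unit clause (!T) forces T = false.
Unit clause (!Q) forces Q = false.
Unit clause (P) forces P = true.
All clauses are satisfied.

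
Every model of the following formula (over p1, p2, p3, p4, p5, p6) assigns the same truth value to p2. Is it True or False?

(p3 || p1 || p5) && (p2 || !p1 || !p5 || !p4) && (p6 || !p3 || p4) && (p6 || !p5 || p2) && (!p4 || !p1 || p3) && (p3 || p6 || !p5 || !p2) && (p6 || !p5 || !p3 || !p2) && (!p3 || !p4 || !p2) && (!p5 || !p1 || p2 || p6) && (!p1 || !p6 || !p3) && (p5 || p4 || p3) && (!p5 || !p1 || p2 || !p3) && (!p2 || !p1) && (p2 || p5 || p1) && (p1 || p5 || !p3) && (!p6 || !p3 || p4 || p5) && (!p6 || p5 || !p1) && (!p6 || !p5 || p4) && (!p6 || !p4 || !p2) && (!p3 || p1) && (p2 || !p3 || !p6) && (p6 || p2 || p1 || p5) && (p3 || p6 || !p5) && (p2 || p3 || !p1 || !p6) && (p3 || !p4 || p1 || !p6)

Suppose p2 = true.
(!p1) alone gives p1 = false.
(!p3) alone gives p3 = false.
(p5) alone gives p5 = true.
(p6) alone gives p6 = true.
(p4) alone gives p4 = true.
Now (!p4) is unsatisfied and unit — conflict.
So every satisfying assignment has p2 = False.

False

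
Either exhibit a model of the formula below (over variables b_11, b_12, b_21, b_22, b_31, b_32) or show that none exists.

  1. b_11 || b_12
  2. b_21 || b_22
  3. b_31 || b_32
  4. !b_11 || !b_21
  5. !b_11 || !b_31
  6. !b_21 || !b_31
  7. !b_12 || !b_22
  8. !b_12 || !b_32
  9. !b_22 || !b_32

UNSATISFIABLE

Case b_11 = true:
From the singleton clause (!b_21), b_21 = false.
From the singleton clause (b_22), b_22 = true.
From the singleton clause (!b_31), b_31 = false.
From the singleton clause (b_32), b_32 = true.
That conflicts with the unit clause (!b_32).
Undo b_11 and try b_11 = false.
From the singleton clause (b_12), b_12 = true.
From the singleton clause (!b_22), b_22 = false.
From the singleton clause (b_21), b_21 = true.
From the singleton clause (!b_31), b_31 = false.
From the singleton clause (b_32), b_32 = true.
That conflicts with the unit clause (!b_32).
Either choice for b_11 ends in contradiction.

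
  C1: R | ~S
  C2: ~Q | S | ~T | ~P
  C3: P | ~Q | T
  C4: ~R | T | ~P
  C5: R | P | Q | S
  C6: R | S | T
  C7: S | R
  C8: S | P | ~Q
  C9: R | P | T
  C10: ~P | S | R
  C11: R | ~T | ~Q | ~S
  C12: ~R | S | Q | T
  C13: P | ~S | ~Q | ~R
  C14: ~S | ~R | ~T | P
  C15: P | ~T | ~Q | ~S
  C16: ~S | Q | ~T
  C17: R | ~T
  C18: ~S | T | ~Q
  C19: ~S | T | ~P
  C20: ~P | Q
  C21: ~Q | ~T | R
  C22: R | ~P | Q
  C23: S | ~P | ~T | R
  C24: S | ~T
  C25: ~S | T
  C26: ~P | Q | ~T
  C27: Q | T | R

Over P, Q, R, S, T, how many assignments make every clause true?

There are 2^5 = 32 truth assignments over (P, Q, R, S, T).
Split on T. With T = 1, the clauses containing T are satisfied and ~T drops from the rest; 1 of the 2^4 = 16 assignments to the other variables satisfy what remains.
With T = 0, by the same count on the reduced clause set, 0 assignments work.
(One model: P=T, Q=T, R=T, S=T, T=T.)
Total: 1 + 0 = 1.

1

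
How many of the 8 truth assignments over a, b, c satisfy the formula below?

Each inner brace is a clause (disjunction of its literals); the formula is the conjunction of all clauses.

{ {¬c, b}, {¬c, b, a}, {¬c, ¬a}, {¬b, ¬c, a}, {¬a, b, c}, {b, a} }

There are 2^3 = 8 truth assignments over (a, b, c).
Check each against the 6 clauses (columns in the order a, b, c):
  F F F  ✗ fails (b ∨ a)
  F F T  ✗ fails (¬c ∨ b)
  F T F  ✓ satisfies all
  F T T  ✗ fails (¬b ∨ ¬c ∨ a)
  T F F  ✗ fails (¬a ∨ b ∨ c)
  T F T  ✗ fails (¬c ∨ b)
  T T F  ✓ satisfies all
  T T T  ✗ fails (¬c ∨ ¬a)
2 of the 8 rows are models.

2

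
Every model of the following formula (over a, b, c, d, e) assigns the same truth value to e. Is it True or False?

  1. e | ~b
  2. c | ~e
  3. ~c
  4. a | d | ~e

False

Suppose e = 1.
The clause (c) is unit, so c = 1.
That conflicts with the unit clause (~c).
So every satisfying assignment has e = False.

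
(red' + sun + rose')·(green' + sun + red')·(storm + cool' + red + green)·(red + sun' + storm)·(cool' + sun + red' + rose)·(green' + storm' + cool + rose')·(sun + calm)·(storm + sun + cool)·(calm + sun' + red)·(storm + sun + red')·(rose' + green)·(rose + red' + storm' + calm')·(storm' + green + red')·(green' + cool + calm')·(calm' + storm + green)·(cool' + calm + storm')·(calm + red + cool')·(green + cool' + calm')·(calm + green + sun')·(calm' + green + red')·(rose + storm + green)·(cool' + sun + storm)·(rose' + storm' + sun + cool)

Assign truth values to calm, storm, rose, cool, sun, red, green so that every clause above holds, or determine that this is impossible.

calm=1; storm=1; rose=0; cool=0; sun=0; red=0; green=0

Case sun = 0:
The clause (calm) is unit, so calm = 1.
Case red = 0:
Case storm = 1:
Case rose = 0:
Case green = 0:
The clause (cool') is unit, so cool = 0.
Every clause now holds.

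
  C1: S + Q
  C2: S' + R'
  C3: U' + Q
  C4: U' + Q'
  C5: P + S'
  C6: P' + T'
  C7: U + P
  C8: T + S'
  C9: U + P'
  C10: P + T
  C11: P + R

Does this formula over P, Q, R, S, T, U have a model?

Try S = 1.
(R') alone gives R = 0.
(P) alone gives P = 1.
(T') alone gives T = 0.
That conflicts with the unit clause (T).
Backtrack on S: now try S = 0.
(Q) alone gives Q = 1.
(U') alone gives U = 0.
(P) alone gives P = 1.
That conflicts with the unit clause (P').
Either choice for S ends in contradiction.
No assignment satisfies every clause.

Unsatisfiable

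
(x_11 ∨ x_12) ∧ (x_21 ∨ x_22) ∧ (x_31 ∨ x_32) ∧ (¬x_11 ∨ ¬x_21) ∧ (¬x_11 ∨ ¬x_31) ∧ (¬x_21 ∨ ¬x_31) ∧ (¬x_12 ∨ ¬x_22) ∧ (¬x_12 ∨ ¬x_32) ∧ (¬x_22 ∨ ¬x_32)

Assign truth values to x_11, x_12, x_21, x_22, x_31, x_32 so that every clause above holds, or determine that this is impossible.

Case x_11 = True:
The clause (¬x_21) is unit, so x_21 = False.
The clause (x_22) is unit, so x_22 = True.
The clause (¬x_31) is unit, so x_31 = False.
The clause (x_32) is unit, so x_32 = True.
That conflicts with the unit clause (¬x_32).
Backtrack on x_11: now try x_11 = False.
The clause (x_12) is unit, so x_12 = True.
The clause (¬x_22) is unit, so x_22 = False.
The clause (x_21) is unit, so x_21 = True.
The clause (¬x_31) is unit, so x_31 = False.
The clause (x_32) is unit, so x_32 = True.
That conflicts with the unit clause (¬x_32).
Neither x_11 = True nor x_11 = False works.

UNSATISFIABLE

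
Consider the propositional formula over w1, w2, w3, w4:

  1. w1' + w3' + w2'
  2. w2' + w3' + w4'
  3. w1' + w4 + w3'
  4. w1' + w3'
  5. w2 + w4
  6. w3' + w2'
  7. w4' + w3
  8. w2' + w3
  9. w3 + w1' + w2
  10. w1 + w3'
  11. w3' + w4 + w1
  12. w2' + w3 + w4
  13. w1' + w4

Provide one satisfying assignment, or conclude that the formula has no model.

UNSATISFIABLE

Case w1 = 0:
The clause (w3') is unit, so w3 = 0.
The clause (w4') is unit, so w4 = 0.
The clause (w2) is unit, so w2 = 1.
That conflicts with the unit clause (w2').
Backtrack on w1: now try w1 = 1.
The clause (w3') is unit, so w3 = 0.
The clause (w4') is unit, so w4 = 0.
That conflicts with the unit clause (w4).
Either choice for w1 ends in contradiction.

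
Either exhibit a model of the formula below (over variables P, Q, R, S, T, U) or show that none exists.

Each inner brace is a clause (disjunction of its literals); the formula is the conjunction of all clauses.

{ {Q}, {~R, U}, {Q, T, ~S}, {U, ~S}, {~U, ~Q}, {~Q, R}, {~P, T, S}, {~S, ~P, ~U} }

UNSATISFIABLE

The clause (Q) is unit, so Q = 1.
The clause (~U) is unit, so U = 0.
The clause (~R) is unit, so R = 0.
But (R) is also a unit clause — contradiction.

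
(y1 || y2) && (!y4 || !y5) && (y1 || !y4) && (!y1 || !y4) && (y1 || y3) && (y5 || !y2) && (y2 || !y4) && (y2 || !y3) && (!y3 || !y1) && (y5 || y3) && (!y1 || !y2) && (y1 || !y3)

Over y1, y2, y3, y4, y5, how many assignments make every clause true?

There are 2^5 = 32 truth assignments over (y1, y2, y3, y4, y5).
Split on y4. With y4 = true, the clauses containing y4 are satisfied and !y4 drops from the rest; 0 of the 2^4 = 16 assignments to the other variables satisfy what remains.
With y4 = false, by the same count on the reduced clause set, 1 assignment works.
(One model: y1=T, y2=F, y3=F, y4=F, y5=T.)
Total: 0 + 1 = 1.

1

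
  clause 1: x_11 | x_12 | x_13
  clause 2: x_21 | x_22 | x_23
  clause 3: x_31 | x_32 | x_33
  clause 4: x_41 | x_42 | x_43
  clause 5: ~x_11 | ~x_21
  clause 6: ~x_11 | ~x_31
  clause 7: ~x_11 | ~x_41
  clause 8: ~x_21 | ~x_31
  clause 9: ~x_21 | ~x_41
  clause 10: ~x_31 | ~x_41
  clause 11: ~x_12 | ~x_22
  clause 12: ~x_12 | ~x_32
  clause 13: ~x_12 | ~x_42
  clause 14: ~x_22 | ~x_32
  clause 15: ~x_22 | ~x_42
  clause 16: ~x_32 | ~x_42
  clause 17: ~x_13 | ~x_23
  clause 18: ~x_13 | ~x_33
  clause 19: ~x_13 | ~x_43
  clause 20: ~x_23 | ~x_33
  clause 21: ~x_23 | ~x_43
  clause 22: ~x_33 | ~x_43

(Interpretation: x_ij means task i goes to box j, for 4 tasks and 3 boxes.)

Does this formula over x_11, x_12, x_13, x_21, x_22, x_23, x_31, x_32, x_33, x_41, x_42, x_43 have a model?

No

Case x_11 = 0:
Case x_12 = 1:
The clause (~x_22) is unit, so x_22 = 0.
The clause (~x_32) is unit, so x_32 = 0.
The clause (~x_42) is unit, so x_42 = 0.
Case x_21 = 1:
The clause (~x_31) is unit, so x_31 = 0.
The clause (x_33) is unit, so x_33 = 1.
The clause (~x_41) is unit, so x_41 = 0.
The clause (x_43) is unit, so x_43 = 1.
Now (~x_43) is unsatisfied and unit — conflict.
Backtrack on x_21: now try x_21 = 0.
The clause (x_23) is unit, so x_23 = 1.
The clause (~x_13) is unit, so x_13 = 0.
The clause (~x_33) is unit, so x_33 = 0.
The clause (x_31) is unit, so x_31 = 1.
The clause (~x_41) is unit, so x_41 = 0.
The clause (x_43) is unit, so x_43 = 1.
Now (~x_43) is unsatisfied and unit — conflict.
Both values of x_21 lead to a conflict.
Backtrack on x_12: now try x_12 = 0.
The clause (x_13) is unit, so x_13 = 1.
The clause (~x_23) is unit, so x_23 = 0.
The clause (~x_33) is unit, so x_33 = 0.
The clause (~x_43) is unit, so x_43 = 0.
Case x_21 = 1:
The clause (~x_31) is unit, so x_31 = 0.
The clause (x_32) is unit, so x_32 = 1.
The clause (~x_41) is unit, so x_41 = 0.
The clause (x_42) is unit, so x_42 = 1.
Now (~x_42) is unsatisfied and unit — conflict.
Backtrack on x_21: now try x_21 = 0.
The clause (x_22) is unit, so x_22 = 1.
The clause (~x_32) is unit, so x_32 = 0.
The clause (x_31) is unit, so x_31 = 1.
The clause (~x_41) is unit, so x_41 = 0.
The clause (x_42) is unit, so x_42 = 1.
Now (~x_42) is unsatisfied and unit — conflict.
Both values of x_21 lead to a conflict.
Both values of x_12 lead to a conflict.
Backtrack on x_11: now try x_11 = 1.
The clause (~x_21) is unit, so x_21 = 0.
The clause (~x_31) is unit, so x_31 = 0.
The clause (~x_41) is unit, so x_41 = 0.
Case x_22 = 1:
The clause (~x_12) is unit, so x_12 = 0.
The clause (~x_32) is unit, so x_32 = 0.
The clause (x_33) is unit, so x_33 = 1.
The clause (~x_42) is unit, so x_42 = 0.
The clause (x_43) is unit, so x_43 = 1.
Now (~x_43) is unsatisfied and unit — conflict.
Backtrack on x_22: now try x_22 = 0.
The clause (x_23) is unit, so x_23 = 1.
The clause (~x_13) is unit, so x_13 = 0.
The clause (~x_33) is unit, so x_33 = 0.
The clause (x_32) is unit, so x_32 = 1.
The clause (~x_12) is unit, so x_12 = 0.
The clause (~x_42) is unit, so x_42 = 0.
The clause (x_43) is unit, so x_43 = 1.
Now (~x_43) is unsatisfied and unit — conflict.
Both values of x_22 lead to a conflict.
Both values of x_11 lead to a conflict.
No assignment satisfies every clause.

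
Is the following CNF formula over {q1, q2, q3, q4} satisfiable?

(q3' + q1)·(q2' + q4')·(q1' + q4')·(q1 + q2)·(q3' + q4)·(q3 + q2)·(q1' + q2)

Try q3 = 0.
(q2) alone gives q2 = 1.
(q4') alone gives q4 = 0.
No clause remains; q1 is free.
A satisfying assignment: q1: 1, q2: 1, q3: 0, q4: 0.

Satisfiable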